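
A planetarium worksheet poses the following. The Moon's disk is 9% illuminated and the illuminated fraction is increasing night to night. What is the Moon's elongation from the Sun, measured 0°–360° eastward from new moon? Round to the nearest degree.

cos θ = 1 − 2f = 0.820, giving a principal value of 34.9°.
Before full moon the principal value applies: θ = 34.9°.

35°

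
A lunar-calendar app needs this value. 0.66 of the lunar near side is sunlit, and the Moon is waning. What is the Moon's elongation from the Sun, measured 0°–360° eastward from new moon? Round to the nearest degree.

cos θ = 1 − 2f = -0.320, giving a principal value of 108.7°.
Waning ⇒ past full, so θ = 360° − 108.7° = 251.3°.

251°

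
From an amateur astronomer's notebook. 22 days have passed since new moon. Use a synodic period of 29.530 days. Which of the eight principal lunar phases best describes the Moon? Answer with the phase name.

At 22/29.530 of the cycle, θ ≈ 268° — the last quarter range.

last quarter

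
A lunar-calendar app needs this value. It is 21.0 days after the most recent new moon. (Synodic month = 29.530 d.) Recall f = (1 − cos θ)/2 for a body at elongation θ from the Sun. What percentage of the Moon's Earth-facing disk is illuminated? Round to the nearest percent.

Elongation θ = 360° × 21.0/29.530 ≈ 256.0°.
cos 256.0° = (-0.242), so f = (1 − (-0.242))/2 = 0.621, so 62%.

62%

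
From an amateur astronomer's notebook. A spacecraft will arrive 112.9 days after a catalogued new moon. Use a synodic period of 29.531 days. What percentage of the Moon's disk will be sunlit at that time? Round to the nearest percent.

Reduce mod P: 112.9 − 3×29.531 = 24.31 d into the current lunation.
The Moon has covered 24.31/29.531 of its cycle, so θ ≈ 360° × 24.31/29.531 = 296.3°.
Illuminated fraction = (1 − cos 296.3°)/2 = (1 − 0.443)/2 ≈ 0.278, so 28%.

28%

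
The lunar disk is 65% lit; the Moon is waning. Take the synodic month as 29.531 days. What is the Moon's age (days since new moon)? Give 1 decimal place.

20.7 days

cos θ = 1 − 2f = -0.300, giving a principal value of 107.5°.
A waning Moon lies in 180°–360°, so θ = 360° − 107.5° = 252.5°.
Age = 29.531 × 252.5°/360° ≈ 20.72 days.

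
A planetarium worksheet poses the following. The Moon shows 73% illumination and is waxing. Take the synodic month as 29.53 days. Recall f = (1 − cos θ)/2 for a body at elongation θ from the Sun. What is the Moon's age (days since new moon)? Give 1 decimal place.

9.6 days

Invert f = (1 − cos θ)/2 to get cos θ = 1 − 2(0.73) = -0.460, hence θ₀ = arccos -0.460 = 117.4°.
Waxing ⇒ before full, so θ = 117.4°.
At 360°/29.53 d per day, 117.4° corresponds to 9.63 days.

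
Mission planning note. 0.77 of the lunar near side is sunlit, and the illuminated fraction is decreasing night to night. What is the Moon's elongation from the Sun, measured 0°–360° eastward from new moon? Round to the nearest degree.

Invert f = (1 − cos θ)/2 to get cos θ = 1 − 2(0.77) = -0.540, hence θ₀ = arccos -0.540 = 122.7°.
Since the Moon is past full (waning), take the reflex angle: θ = 360° − 122.7° = 237.3°.

237°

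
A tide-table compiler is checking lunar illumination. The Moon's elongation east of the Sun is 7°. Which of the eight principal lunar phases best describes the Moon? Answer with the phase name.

new moon

7° lies in the new moon sector of the 8-phase cycle.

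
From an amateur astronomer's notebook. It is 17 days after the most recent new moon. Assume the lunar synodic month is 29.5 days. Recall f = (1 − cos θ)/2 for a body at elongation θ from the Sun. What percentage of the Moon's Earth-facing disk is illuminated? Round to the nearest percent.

Phase angle: θ = 360°·(17 d)/(29.5 d) = 207.5°.
cos 207.5° = (-0.887), so f = (1 − (-0.887))/2 = 0.944, so 94%.

94%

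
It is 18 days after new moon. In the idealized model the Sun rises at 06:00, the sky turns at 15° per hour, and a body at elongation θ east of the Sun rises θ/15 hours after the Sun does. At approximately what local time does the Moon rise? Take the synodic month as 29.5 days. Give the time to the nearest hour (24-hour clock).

The Moon has covered 18/29.5 of its cycle, so θ ≈ 360° × 18/29.5 = 219.7°.
At 15° of sky rotation per hour, 219.7° corresponds to a 14.64 h lag.
06:00 + 14.64 h ≈ 20:39 → 21:00 to the nearest hour.

21:00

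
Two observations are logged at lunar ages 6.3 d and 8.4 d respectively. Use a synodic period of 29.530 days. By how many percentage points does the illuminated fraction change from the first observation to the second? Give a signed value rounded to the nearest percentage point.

+22 percentage points

θ₁ = 360° × 6.3/29.530 = 76.8°, f₁ = (1 − cos θ₁)/2 = 0.386.
θ₂ = 360° × 8.4/29.530 = 102.4°, f₂ = (1 − cos θ₂)/2 = 0.607.
Change = f₂ − f₁ = +0.222 → +22 percentage points.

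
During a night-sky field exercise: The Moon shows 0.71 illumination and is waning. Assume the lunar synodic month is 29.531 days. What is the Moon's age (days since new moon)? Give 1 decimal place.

20.1 days

Invert f = (1 − cos θ)/2 to get cos θ = 1 − 2(0.71) = -0.420, hence θ₀ = arccos -0.420 = 114.8°.
A waning Moon lies in 180°–360°, so θ = 360° − 114.8° = 245.2°.
That fraction of the synodic month is 245.2/360 × 29.531 d ≈ 20.11 d.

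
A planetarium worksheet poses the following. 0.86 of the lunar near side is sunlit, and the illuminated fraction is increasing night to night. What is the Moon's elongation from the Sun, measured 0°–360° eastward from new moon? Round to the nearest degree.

136°

cos θ = 1 − 2f = -0.720, giving a principal value of 136.1°.
Waxing ⇒ before full, so θ = 136.1°.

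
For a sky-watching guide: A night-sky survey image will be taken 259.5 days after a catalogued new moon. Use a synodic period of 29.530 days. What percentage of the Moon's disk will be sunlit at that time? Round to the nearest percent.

Reduce mod P: 259.5 − 8×29.530 = 23.26 d into the current lunation.
The Moon has covered 23.26/29.530 of its cycle, so θ ≈ 360° × 23.26/29.530 = 283.6°.
Illuminated fraction = (1 − cos 283.6°)/2 = (1 − 0.235)/2 ≈ 0.383, so 38%.

38%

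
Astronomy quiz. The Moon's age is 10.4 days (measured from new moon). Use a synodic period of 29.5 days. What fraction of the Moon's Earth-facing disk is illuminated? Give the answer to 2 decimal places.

Phase angle: θ = 360°·(10.4 d)/(29.5 d) = 126.9°.
cos 126.9° = (-0.601), so f = (1 − (-0.601))/2 = 0.800.

0.80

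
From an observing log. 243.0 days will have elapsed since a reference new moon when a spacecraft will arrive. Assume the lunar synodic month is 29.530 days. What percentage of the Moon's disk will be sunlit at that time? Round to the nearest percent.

43%

243.0/29.530 = 8.229 lunations, so 8 complete cycles and 6.76 d into the next.
Phase angle: θ = 360°·(6.76 d)/(29.530 d) = 82.4°.
With cos θ = 0.132, the lit fraction is (1 − 0.132)/2 ≈ 0.434, so 43%.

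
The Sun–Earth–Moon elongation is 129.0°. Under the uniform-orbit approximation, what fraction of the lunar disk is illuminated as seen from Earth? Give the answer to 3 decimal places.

Half-versine of 129.0°: (1 − (-0.629))/2 = 0.815.

0.815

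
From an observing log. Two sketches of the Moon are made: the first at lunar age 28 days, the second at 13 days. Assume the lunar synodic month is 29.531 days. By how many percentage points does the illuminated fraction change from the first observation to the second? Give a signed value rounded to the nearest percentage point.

+94 percentage points

First observation: θ = 360°·28/29.531 = 341.3°, so f = 0.026.
Second observation: θ = 158.5°, f = 0.965.
Δf = 0.965 − 0.026 = +0.939, i.e. +94 pp.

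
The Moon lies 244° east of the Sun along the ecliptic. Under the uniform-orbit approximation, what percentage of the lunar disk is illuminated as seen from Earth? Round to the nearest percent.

f = (1 − cos 244°)/2 = (1 − (-0.438))/2 ≈ 0.719, i.e. 72%.

72%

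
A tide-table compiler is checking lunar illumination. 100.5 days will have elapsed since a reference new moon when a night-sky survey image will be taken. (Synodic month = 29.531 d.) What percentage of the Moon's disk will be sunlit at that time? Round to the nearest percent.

100.5/29.531 = 3.403 lunations, so 3 complete cycles and 11.91 d into the next.
Elongation θ = 360° × 11.91/29.531 ≈ 145.2°.
Illuminated fraction = (1 − cos 145.2°)/2 = (1 − (-0.821))/2 ≈ 0.910, so 91%.

91%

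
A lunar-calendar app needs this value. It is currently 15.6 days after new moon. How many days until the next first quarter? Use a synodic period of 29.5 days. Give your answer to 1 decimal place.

21.3 days

First quarter is 0.25 of the way through the cycle: age 0.25 × 29.5 = 7.375 d.
This lunation's first quarter (7.375 d) has passed, so add one period: 36.875 − 15.6 = 21.275 days.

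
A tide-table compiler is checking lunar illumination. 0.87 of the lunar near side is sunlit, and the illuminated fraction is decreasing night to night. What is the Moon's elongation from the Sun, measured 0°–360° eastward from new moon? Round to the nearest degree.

222°

cos θ = 1 − 2f = -0.740, giving a principal value of 137.7°.
A waning Moon lies in 180°–360°, so θ = 360° − 137.7° = 222.3°.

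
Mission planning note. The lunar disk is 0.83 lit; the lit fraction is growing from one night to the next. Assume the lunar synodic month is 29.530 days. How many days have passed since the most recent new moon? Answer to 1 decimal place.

Invert f = (1 − cos θ)/2 to get cos θ = 1 − 2(0.83) = -0.660, hence θ₀ = arccos -0.660 = 131.3°.
Waxing ⇒ before full, so θ = 131.3°.
That fraction of the synodic month is 131.3/360 × 29.530 d ≈ 10.77 d.

10.8 days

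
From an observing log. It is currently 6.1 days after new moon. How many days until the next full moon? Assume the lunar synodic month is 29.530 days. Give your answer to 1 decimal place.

Full moon is 0.5 of the way through the cycle: age 0.5 × 29.530 = 14.765 d.
That is 14.765 − 6.1 = 8.665 days ahead.

8.7 days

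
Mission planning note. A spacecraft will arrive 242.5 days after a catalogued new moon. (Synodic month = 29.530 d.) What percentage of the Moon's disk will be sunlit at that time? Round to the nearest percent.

Reduce mod P: 242.5 − 8×29.530 = 6.26 d into the current lunation.
Elongation θ = 360° × 6.26/29.530 ≈ 76.3°.
cos 76.3° = 0.237, so f = (1 − 0.237)/2 = 0.382, so 38%.

38%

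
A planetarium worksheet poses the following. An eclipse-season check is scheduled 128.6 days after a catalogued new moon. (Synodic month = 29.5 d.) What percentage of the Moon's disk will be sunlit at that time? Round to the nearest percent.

128.6 d spans 4 complete synodic months (4 × 29.5 = 118.00 d) plus 10.60 d.
The Moon has covered 10.60/29.5 of its cycle, so θ ≈ 360° × 10.60/29.5 = 129.4°.
With cos θ = (-0.634), the lit fraction is (1 − (-0.634))/2 ≈ 0.817, so 82%.

82%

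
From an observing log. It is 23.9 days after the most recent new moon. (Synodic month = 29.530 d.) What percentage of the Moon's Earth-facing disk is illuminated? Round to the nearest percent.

32%

Elongation θ = 360° × 23.9/29.530 ≈ 291.4°.
With cos θ = 0.364, the lit fraction is (1 − 0.364)/2 ≈ 0.318, so 32%.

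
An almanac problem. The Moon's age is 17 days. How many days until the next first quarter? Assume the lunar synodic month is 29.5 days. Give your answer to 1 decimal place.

19.9 days

First quarter occurs at elongation 90°, i.e. at age 29.5 × 90/360 = 7.375 d.
Already past this cycle's first quarter; the next is at 7.375 + 29.5 = 36.875 d, so 36.875 − 17 = 19.875 days.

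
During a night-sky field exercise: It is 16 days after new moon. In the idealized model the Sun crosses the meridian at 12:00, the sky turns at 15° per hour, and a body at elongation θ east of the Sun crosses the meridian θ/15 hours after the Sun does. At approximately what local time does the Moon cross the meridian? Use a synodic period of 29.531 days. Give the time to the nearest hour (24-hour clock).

01:00

Elongation θ = 360° × 16/29.531 ≈ 195.0°.
The Moon trails the Sun by θ/15 = 195.0/15 ≈ 13.00 hours.
12:00 + 13.00 h ≈ 01:00 → 01:00 to the nearest hour.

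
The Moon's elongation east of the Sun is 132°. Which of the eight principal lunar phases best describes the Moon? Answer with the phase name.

waxing gibbous

132° lies in the waxing gibbous sector of the 8-phase cycle.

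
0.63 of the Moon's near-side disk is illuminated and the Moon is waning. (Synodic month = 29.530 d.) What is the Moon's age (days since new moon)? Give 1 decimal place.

From f = (1 − cos θ)/2: cos θ = 1 − 2×0.63 = -0.260; arccos → 105.1°.
Since the Moon is past full (waning), take the reflex angle: θ = 360° − 105.1° = 254.9°.
At 360°/29.530 d per day, 254.9° corresponds to 20.91 days.

20.9 days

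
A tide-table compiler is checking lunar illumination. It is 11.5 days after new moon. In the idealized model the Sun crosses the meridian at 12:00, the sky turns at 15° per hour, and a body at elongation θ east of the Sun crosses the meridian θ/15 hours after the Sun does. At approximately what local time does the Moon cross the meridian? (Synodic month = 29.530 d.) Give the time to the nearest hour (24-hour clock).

The Moon has covered 11.5/29.530 of its cycle, so θ ≈ 360° × 11.5/29.530 = 140.2°.
Delay after the Sun = 140.2° / (15°/h) ≈ 9.35 h.
12:00 + 9.35 h ≈ 21:21 → 21:00 to the nearest hour.

21:00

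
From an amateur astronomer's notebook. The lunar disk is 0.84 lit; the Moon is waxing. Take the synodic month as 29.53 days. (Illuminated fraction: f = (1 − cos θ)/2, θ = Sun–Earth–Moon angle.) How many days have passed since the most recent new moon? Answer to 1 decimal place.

10.9 days

Invert f = (1 − cos θ)/2 to get cos θ = 1 − 2(0.84) = -0.680, hence θ₀ = arccos -0.680 = 132.8°.
Waxing ⇒ before full, so θ = 132.8°.
Age = 29.53 × 132.8°/360° ≈ 10.90 days.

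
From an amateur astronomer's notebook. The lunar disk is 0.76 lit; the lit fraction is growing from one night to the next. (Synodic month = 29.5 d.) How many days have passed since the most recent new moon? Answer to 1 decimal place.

Invert f = (1 − cos θ)/2 to get cos θ = 1 − 2(0.76) = -0.520, hence θ₀ = arccos -0.520 = 121.3°.
Waxing ⇒ before full, so θ = 121.3°.
Age = 29.5 × 121.3°/360° ≈ 9.94 days.

9.9 days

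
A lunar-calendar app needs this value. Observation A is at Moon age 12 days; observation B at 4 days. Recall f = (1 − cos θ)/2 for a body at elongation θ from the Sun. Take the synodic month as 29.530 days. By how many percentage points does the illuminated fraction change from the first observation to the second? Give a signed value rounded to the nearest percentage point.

First observation: θ = 360°·12/29.530 = 146.3°, so f = 0.916.
Second observation: θ = 48.8°, f = 0.170.
Δf = 0.170 − 0.916 = -0.746, i.e. -75 pp.

-75 pp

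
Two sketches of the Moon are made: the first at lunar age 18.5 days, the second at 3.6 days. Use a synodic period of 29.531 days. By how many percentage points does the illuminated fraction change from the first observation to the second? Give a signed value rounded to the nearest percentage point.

-71 pp

θ₁ = 360° × 18.5/29.531 = 225.5°, f₁ = (1 − cos θ₁)/2 = 0.850.
θ₂ = 360° × 3.6/29.531 = 43.9°, f₂ = (1 − cos θ₂)/2 = 0.140.
Change = f₂ − f₁ = -0.711 → -71 percentage points.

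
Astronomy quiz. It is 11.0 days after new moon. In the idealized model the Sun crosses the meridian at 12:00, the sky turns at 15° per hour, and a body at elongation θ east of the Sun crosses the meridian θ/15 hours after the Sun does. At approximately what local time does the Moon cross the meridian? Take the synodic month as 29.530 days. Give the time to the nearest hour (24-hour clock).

21:00

The Moon has covered 11.0/29.530 of its cycle, so θ ≈ 360° × 11.0/29.530 = 134.1°.
At 15° of sky rotation per hour, 134.1° corresponds to a 8.94 h lag.
12:00 + 8.94 h ≈ 20:56 → 21:00 to the nearest hour.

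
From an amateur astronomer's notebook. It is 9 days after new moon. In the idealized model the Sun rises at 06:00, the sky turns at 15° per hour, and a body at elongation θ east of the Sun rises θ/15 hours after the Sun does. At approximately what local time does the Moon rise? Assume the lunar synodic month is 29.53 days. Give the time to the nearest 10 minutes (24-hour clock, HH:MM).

13:20

Elongation θ = 360° × 9/29.53 ≈ 109.7°.
At 15° of sky rotation per hour, 109.7° corresponds to a 7.31 h lag.
06:00 + 7.315 h ≈ 13:19 → 13:20 to the nearest ten minutes.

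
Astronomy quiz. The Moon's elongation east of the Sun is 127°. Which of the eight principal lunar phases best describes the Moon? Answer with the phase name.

waxing gibbous

The waxing gibbous sector spans roughly 112°–158°; 127° falls inside it.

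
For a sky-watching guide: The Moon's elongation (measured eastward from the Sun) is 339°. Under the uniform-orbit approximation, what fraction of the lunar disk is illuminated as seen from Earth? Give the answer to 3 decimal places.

0.033

cos 339° = 0.934, so f = (1 − 0.934)/2 = 0.033.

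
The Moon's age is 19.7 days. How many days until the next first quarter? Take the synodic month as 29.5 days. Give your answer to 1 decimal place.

First quarter is 0.25 of the way through the cycle: age 0.25 × 29.5 = 7.375 d.
This lunation's first quarter (7.375 d) has passed, so add one period: 36.875 − 19.7 = 17.175 days.

17.2 days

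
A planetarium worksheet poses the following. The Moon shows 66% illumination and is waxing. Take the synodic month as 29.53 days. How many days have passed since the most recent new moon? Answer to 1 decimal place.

8.9 days

cos θ = 1 − 2f = -0.320, giving a principal value of 108.7°.
Waxing ⇒ before full, so θ = 108.7°.
That fraction of the synodic month is 108.7/360 × 29.53 d ≈ 8.91 d.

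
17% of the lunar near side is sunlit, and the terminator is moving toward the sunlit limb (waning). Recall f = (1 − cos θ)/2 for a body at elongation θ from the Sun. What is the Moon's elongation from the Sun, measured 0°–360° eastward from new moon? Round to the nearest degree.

Invert f = (1 − cos θ)/2 to get cos θ = 1 − 2(0.17) = 0.660, hence θ₀ = arccos 0.660 = 48.7°.
Waning ⇒ past full, so θ = 360° − 48.7° = 311.3°.

311°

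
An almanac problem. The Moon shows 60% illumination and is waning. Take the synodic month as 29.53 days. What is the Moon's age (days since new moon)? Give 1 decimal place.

21.2 days

Invert f = (1 − cos θ)/2 to get cos θ = 1 − 2(0.60) = -0.200, hence θ₀ = arccos -0.200 = 101.5°.
A waning Moon lies in 180°–360°, so θ = 360° − 101.5° = 258.5°.
Age = 29.53 × 258.5°/360° ≈ 21.20 days.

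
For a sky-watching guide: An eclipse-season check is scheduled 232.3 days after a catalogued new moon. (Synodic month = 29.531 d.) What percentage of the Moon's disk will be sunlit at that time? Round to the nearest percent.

17%

Reduce mod P: 232.3 − 7×29.531 = 25.58 d into the current lunation.
Phase angle: θ = 360°·(25.58 d)/(29.531 d) = 311.9°.
cos 311.9° = 0.667, so f = (1 − 0.667)/2 = 0.166, so 17%.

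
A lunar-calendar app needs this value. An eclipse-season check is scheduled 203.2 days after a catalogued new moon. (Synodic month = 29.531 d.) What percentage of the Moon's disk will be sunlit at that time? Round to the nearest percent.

203.2/29.531 = 6.881 lunations, so 6 complete cycles and 26.01 d into the next.
Phase angle: θ = 360°·(26.01 d)/(29.531 d) = 317.1°.
Illuminated fraction = (1 − cos 317.1°)/2 = (1 − 0.733)/2 ≈ 0.134, so 13%.

13%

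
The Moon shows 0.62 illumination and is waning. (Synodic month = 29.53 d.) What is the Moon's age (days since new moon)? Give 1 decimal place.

21.0 days

Invert f = (1 − cos θ)/2 to get cos θ = 1 − 2(0.62) = -0.240, hence θ₀ = arccos -0.240 = 103.9°.
Since the Moon is past full (waning), take the reflex angle: θ = 360° − 103.9° = 256.1°.
That fraction of the synodic month is 256.1/360 × 29.53 d ≈ 21.01 d.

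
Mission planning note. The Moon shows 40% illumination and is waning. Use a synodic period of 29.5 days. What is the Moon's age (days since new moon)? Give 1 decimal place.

From f = (1 − cos θ)/2: cos θ = 1 − 2×0.40 = 0.200; arccos → 78.5°.
Since the Moon is past full (waning), take the reflex angle: θ = 360° − 78.5° = 281.5°.
That fraction of the synodic month is 281.5/360 × 29.5 d ≈ 23.07 d.

23.1 days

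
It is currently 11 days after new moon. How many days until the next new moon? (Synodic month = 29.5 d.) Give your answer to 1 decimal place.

18.5 days

The next new moon completes the synodic month: 29.5 − 11 = 18.500 days.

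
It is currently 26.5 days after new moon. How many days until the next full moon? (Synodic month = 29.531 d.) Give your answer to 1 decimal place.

17.8 days

Full moon occurs at elongation 180°, i.e. at age 29.531 × 180/360 = 14.765 d.
Already past this cycle's full moon; the next is at 14.765 + 29.531 = 44.296 d, so 44.296 − 26.5 = 17.796 days.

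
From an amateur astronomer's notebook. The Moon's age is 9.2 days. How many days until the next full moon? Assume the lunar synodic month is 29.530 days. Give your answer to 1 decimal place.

5.6 days

Full moon occurs at elongation 180°, i.e. at age 29.530 × 180/360 = 14.765 d.
So 5.565 days remain (14.765 − 9.2).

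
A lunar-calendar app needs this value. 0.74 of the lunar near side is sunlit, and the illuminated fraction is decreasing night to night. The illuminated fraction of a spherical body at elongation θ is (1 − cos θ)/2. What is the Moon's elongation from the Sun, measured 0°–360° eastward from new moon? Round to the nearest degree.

241°

Invert f = (1 − cos θ)/2 to get cos θ = 1 − 2(0.74) = -0.480, hence θ₀ = arccos -0.480 = 118.7°.
Waning ⇒ past full, so θ = 360° − 118.7° = 241.3°.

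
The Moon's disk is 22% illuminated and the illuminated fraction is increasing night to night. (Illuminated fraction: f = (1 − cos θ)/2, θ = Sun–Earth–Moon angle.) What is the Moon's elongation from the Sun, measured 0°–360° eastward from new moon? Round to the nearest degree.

Invert f = (1 − cos θ)/2 to get cos θ = 1 − 2(0.22) = 0.560, hence θ₀ = arccos 0.560 = 55.9°.
The Moon is waxing (0°–180°), so θ = 55.9° directly.

56°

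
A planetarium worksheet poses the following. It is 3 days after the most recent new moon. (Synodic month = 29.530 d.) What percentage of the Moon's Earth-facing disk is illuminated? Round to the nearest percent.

The Moon has covered 3/29.530 of its cycle, so θ ≈ 360° × 3/29.530 = 36.6°.
With cos θ = 0.803, the lit fraction is (1 − 0.803)/2 ≈ 0.098, so 10%.

10%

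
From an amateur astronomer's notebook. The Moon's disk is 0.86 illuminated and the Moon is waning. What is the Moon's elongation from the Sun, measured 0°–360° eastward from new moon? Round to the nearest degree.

cos θ = 1 − 2f = -0.720, giving a principal value of 136.1°.
A waning Moon lies in 180°–360°, so θ = 360° − 136.1° = 223.9°.

224°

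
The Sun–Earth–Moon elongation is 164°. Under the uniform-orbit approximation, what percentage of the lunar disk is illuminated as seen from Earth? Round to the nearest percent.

Half-versine of 164°: (1 − (-0.961))/2 = 0.981, i.e. 98%.

98%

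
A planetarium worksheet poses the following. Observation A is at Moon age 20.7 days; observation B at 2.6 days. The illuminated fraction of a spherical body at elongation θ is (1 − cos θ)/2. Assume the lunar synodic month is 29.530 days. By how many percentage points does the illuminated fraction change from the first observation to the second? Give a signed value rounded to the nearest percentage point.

θ₁ = 360° × 20.7/29.530 = 252.4°, f₁ = (1 − cos θ₁)/2 = 0.652.
θ₂ = 360° × 2.6/29.530 = 31.7°, f₂ = (1 − cos θ₂)/2 = 0.075.
Change = f₂ − f₁ = -0.577 → -58 percentage points.

-58 pp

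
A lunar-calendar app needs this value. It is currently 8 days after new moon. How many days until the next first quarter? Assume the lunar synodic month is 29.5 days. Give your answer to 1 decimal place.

First quarter is 0.25 of the way through the cycle: age 0.25 × 29.5 = 7.375 d.
This lunation's first quarter (7.375 d) has passed, so add one period: 36.875 − 8 = 28.875 days.

28.9 days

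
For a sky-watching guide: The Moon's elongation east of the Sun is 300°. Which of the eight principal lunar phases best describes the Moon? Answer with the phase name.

waning crescent

300° lies in the waning crescent sector of the 8-phase cycle.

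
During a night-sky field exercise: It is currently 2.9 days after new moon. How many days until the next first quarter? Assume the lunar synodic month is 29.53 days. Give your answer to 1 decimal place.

4.5 days

First quarter occurs at elongation 90°, i.e. at age 29.53 × 90/360 = 7.383 d.
So 4.483 days remain (7.383 − 2.9).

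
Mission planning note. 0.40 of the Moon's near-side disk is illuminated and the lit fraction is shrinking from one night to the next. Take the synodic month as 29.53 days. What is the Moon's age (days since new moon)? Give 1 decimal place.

From f = (1 − cos θ)/2: cos θ = 1 − 2×0.40 = 0.200; arccos → 78.5°.
Since the Moon is past full (waning), take the reflex angle: θ = 360° − 78.5° = 281.5°.
Age = 29.53 × 281.5°/360° ≈ 23.09 days.

23.1 days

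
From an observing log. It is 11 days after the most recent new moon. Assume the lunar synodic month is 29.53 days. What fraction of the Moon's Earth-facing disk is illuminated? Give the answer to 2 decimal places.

0.85

Phase angle: θ = 360°·(11 d)/(29.53 d) = 134.1°.
Illuminated fraction = (1 − cos 134.1°)/2 = (1 − (-0.696))/2 ≈ 0.848.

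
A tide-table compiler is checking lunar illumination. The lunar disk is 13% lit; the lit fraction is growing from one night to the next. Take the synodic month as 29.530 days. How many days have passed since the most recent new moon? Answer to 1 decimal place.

3.5 days

cos θ = 1 − 2f = 0.740, giving a principal value of 42.3°.
The Moon is waxing (0°–180°), so θ = 42.3° directly.
At 360°/29.530 d per day, 42.3° corresponds to 3.47 days.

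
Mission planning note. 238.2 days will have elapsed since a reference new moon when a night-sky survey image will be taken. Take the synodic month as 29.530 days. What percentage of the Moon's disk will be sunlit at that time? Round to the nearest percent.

238.2 d spans 8 complete synodic months (8 × 29.530 = 236.24 d) plus 1.96 d.
Elongation θ = 360° × 1.96/29.530 ≈ 23.9°.
cos 23.9° = 0.914, so f = (1 − 0.914)/2 = 0.043, so 4%.

4%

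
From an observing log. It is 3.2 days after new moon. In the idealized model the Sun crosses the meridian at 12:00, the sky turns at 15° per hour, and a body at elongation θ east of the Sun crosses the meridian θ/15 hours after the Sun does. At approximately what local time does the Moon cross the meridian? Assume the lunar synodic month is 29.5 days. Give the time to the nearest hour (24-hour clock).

15:00

The Moon has covered 3.2/29.5 of its cycle, so θ ≈ 360° × 3.2/29.5 = 39.1°.
The Moon trails the Sun by θ/15 = 39.1/15 ≈ 2.60 hours.
12:00 + 2.60 h ≈ 14:36 → 15:00 to the nearest hour.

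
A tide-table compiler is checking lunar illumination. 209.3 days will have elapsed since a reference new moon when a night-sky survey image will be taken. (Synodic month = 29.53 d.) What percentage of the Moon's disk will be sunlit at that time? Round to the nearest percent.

7%

209.3/29.53 = 7.088 lunations, so 7 complete cycles and 2.59 d into the next.
Phase angle: θ = 360°·(2.59 d)/(29.53 d) = 31.6°.
Illuminated fraction = (1 − cos 31.6°)/2 = (1 − 0.852)/2 ≈ 0.074, so 7%.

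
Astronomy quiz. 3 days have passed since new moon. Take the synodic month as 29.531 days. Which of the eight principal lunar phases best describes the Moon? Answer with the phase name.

At 3/29.531 of the cycle, θ ≈ 37° — the waxing crescent range.

waxing crescent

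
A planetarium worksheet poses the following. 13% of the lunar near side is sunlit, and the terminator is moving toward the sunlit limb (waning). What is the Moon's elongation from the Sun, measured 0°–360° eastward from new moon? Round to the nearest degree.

cos θ = 1 − 2f = 0.740, giving a principal value of 42.3°.
A waning Moon lies in 180°–360°, so θ = 360° − 42.3° = 317.7°.

318°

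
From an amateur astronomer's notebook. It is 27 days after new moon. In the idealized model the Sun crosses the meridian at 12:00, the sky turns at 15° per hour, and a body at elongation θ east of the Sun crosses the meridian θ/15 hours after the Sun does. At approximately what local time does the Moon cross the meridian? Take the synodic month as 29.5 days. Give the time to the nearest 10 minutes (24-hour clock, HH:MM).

10:00

The Moon has covered 27/29.5 of its cycle, so θ ≈ 360° × 27/29.5 = 329.5°.
At 15° of sky rotation per hour, 329.5° corresponds to a 21.97 h lag.
12:00 + 21.966 h ≈ 09:58 → 10:00 to the nearest ten minutes.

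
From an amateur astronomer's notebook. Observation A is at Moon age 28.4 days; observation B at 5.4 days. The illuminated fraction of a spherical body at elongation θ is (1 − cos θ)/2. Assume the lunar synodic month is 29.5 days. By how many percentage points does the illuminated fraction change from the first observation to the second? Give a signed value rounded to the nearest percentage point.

+28 percentage points

θ₁ = 360° × 28.4/29.5 = 346.6°, f₁ = (1 − cos θ₁)/2 = 0.014.
θ₂ = 360° × 5.4/29.5 = 65.9°, f₂ = (1 − cos θ₂)/2 = 0.296.
Change = f₂ − f₁ = +0.282 → +28 percentage points.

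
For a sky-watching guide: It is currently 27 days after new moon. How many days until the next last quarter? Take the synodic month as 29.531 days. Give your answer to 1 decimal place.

24.7 days

Last quarter occurs at elongation 270°, i.e. at age 29.531 × 270/360 = 22.148 d.
This lunation's last quarter (22.148 d) has passed, so add one period: 51.679 − 27 = 24.679 days.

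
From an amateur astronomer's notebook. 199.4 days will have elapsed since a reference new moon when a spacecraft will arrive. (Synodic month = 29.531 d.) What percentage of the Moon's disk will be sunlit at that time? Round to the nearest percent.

199.4 d spans 6 complete synodic months (6 × 29.531 = 177.19 d) plus 22.21 d.
Phase angle: θ = 360°·(22.21 d)/(29.531 d) = 270.8°.
cos 270.8° = 0.014, so f = (1 − 0.014)/2 = 0.493, so 49%.

49%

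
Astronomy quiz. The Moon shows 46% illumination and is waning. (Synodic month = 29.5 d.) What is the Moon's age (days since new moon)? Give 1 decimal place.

From f = (1 − cos θ)/2: cos θ = 1 − 2×0.46 = 0.080; arccos → 85.4°.
Since the Moon is past full (waning), take the reflex angle: θ = 360° − 85.4° = 274.6°.
That fraction of the synodic month is 274.6/360 × 29.5 d ≈ 22.50 d.

22.5 days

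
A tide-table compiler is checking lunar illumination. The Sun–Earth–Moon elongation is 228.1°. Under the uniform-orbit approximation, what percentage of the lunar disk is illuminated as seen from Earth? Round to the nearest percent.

83%

f = (1 − cos 228.1°)/2 = (1 − (-0.668))/2 ≈ 0.834, i.e. 83%.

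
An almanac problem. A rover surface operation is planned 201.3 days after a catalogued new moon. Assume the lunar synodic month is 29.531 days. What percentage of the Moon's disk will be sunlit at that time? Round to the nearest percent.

Reduce mod P: 201.3 − 6×29.531 = 24.11 d into the current lunation.
Elongation θ = 360° × 24.11/29.531 ≈ 294.0°.
With cos θ = 0.406, the lit fraction is (1 − 0.406)/2 ≈ 0.297, so 30%.

30%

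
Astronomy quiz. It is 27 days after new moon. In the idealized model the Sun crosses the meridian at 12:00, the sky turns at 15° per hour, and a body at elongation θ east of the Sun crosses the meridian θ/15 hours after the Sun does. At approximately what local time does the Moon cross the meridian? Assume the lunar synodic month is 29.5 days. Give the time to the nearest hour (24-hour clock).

The Moon has covered 27/29.5 of its cycle, so θ ≈ 360° × 27/29.5 = 329.5°.
The Moon trails the Sun by θ/15 = 329.5/15 ≈ 21.97 hours.
12:00 + 21.97 h ≈ 09:58 → 10:00 to the nearest hour.

10:00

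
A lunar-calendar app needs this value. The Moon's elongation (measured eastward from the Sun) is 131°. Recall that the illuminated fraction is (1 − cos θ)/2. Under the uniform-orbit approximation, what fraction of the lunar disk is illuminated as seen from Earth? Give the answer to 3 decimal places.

Half-versine of 131°: (1 − (-0.656))/2 = 0.828.

0.828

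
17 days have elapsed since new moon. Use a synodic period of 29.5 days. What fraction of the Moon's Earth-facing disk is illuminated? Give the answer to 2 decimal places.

0.94

Phase angle: θ = 360°·(17 d)/(29.5 d) = 207.5°.
cos 207.5° = (-0.887), so f = (1 − (-0.887))/2 = 0.944.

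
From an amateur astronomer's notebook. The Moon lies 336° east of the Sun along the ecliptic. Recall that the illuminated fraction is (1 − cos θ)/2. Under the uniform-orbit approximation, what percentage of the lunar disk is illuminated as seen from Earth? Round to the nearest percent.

Half-versine of 336°: (1 − 0.914)/2 = 0.043, i.e. 4%.

4%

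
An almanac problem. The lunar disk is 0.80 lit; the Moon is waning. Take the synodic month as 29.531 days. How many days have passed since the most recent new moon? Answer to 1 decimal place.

cos θ = 1 − 2f = -0.600, giving a principal value of 126.9°.
Since the Moon is past full (waning), take the reflex angle: θ = 360° − 126.9° = 233.1°.
Age = 29.531 × 233.1°/360° ≈ 19.12 days.

19.1 days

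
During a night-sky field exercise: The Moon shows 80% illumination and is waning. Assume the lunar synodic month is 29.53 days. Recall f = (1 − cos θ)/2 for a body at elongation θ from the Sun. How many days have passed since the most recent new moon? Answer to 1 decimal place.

Invert f = (1 − cos θ)/2 to get cos θ = 1 − 2(0.80) = -0.600, hence θ₀ = arccos -0.600 = 126.9°.
A waning Moon lies in 180°–360°, so θ = 360° − 126.9° = 233.1°.
That fraction of the synodic month is 233.1/360 × 29.53 d ≈ 19.12 d.

19.1 days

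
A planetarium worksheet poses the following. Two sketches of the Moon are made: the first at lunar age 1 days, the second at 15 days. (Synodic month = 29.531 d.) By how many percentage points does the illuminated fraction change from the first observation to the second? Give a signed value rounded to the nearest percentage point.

θ₁ = 360° × 1/29.531 = 12.2°, f₁ = (1 − cos θ₁)/2 = 0.011.
θ₂ = 360° × 15/29.531 = 182.9°, f₂ = (1 − cos θ₂)/2 = 0.999.
Change = f₂ − f₁ = +0.988 → +99 percentage points.

+99 pp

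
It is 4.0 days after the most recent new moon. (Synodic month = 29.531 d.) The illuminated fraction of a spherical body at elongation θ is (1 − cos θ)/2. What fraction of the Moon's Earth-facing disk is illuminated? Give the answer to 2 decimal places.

0.17

Phase angle: θ = 360°·(4.0 d)/(29.531 d) = 48.8°.
With cos θ = 0.659, the lit fraction is (1 − 0.659)/2 ≈ 0.170.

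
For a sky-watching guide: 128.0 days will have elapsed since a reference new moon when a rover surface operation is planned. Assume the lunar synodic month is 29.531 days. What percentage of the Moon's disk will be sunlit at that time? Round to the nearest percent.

Reduce mod P: 128.0 − 4×29.531 = 9.88 d into the current lunation.
The Moon has covered 9.88/29.531 of its cycle, so θ ≈ 360° × 9.88/29.531 = 120.4°.
Illuminated fraction = (1 − cos 120.4°)/2 = (1 − (-0.506))/2 ≈ 0.753, so 75%.

75%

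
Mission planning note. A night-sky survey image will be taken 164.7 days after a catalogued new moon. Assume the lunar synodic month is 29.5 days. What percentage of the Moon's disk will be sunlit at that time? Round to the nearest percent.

93%

164.7/29.5 = 5.583 lunations, so 5 complete cycles and 17.20 d into the next.
The Moon has covered 17.20/29.5 of its cycle, so θ ≈ 360° × 17.20/29.5 = 209.9°.
With cos θ = (-0.867), the lit fraction is (1 − (-0.867))/2 ≈ 0.933, so 93%.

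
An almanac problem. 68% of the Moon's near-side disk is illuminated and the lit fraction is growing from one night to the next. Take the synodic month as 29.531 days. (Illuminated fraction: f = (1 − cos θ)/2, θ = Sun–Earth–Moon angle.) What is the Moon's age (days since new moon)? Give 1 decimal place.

cos θ = 1 − 2f = -0.360, giving a principal value of 111.1°.
Waxing ⇒ before full, so θ = 111.1°.
At 360°/29.531 d per day, 111.1° corresponds to 9.11 days.

9.1 days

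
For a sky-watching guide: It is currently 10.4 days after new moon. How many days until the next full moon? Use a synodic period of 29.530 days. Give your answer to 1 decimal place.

Full moon is 0.5 of the way through the cycle: age 0.5 × 29.530 = 14.765 d.
So 4.365 days remain (14.765 − 10.4).

4.4 days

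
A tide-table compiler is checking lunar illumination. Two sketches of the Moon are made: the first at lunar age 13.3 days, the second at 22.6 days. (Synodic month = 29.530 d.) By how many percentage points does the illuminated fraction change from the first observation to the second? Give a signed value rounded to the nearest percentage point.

First observation: θ = 360°·13.3/29.530 = 162.1°, so f = 0.976.
Second observation: θ = 275.5°, f = 0.452.
Δf = 0.452 − 0.976 = -0.524, i.e. -52 pp.

-52 percentage points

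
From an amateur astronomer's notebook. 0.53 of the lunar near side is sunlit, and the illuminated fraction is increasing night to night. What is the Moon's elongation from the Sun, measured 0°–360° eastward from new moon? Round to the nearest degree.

93°

Invert f = (1 − cos θ)/2 to get cos θ = 1 − 2(0.53) = -0.060, hence θ₀ = arccos -0.060 = 93.4°.
Waxing ⇒ before full, so θ = 93.4°.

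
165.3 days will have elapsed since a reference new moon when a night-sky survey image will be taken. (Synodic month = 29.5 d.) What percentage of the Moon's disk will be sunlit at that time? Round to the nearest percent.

90%

165.3 d spans 5 complete synodic months (5 × 29.5 = 147.50 d) plus 17.80 d.
Elongation θ = 360° × 17.80/29.5 ≈ 217.2°.
Illuminated fraction = (1 − cos 217.2°)/2 = (1 − (-0.796))/2 ≈ 0.898, so 90%.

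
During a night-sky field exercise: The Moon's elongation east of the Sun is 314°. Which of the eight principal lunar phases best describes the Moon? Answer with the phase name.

waning crescent

The waning crescent sector spans roughly 292°–338°; 314° falls inside it.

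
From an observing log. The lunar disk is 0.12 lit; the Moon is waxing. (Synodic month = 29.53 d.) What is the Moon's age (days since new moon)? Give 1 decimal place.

3.3 days

From f = (1 − cos θ)/2: cos θ = 1 − 2×0.12 = 0.760; arccos → 40.5°.
The Moon is waxing (0°–180°), so θ = 40.5° directly.
At 360°/29.53 d per day, 40.5° corresponds to 3.33 days.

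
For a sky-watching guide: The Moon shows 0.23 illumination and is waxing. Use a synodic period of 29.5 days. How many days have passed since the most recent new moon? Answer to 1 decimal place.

4.7 days

From f = (1 − cos θ)/2: cos θ = 1 − 2×0.23 = 0.540; arccos → 57.3°.
Before full moon the principal value applies: θ = 57.3°.
At 360°/29.5 d per day, 57.3° corresponds to 4.70 days.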